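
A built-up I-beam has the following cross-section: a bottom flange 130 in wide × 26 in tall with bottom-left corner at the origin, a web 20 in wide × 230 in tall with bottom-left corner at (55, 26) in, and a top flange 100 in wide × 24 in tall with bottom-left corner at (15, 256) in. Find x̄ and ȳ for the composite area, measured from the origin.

x̄ = 65.00 in, ȳ = 128.68 in

bottom flange: A = 130 × 26 = 3380.00, centroid at (65.00, 13.00).
web: A = 20 × 230 = 4600.00, centroid at (65.00, 141.00).
top flange: A = 100 × 24 = 2400.00, centroid at (65.00, 268.00).
ΣA = 10380.00 in²
ΣAx̄ = (3380.00)(65.00) + (4600.00)(65.00) + (2400.00)(65.00) = 674700.00 in³
ΣAȳ = (3380.00)(13.00) + (4600.00)(141.00) + (2400.00)(268.00) = 1335740.00 in³
x̄ = 674700.00 / 10380.00 = 65.00 in
ȳ = 1335740.00 / 10380.00 = 128.68 in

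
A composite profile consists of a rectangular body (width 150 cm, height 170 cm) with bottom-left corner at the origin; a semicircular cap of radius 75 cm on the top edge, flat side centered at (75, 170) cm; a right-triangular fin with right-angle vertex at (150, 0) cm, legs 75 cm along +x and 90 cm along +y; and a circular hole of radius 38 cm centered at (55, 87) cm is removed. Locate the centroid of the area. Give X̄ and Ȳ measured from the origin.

X̄ = 87.91 cm, Ȳ = 110.25 cm

rectangular body: A = 150 × 170 = 25500.00, centroid at (75.00, 85.00).
semicircular top: A = ½π·75² = 8835.73, centroid at (75.00, 201.83).
triangular fin: A = ½·75·90 = 3375.00, centroid at (175.00, 30.00).
hole: A = −π·38² = -4536.46, centroid at (55.00, 87.00).
ΣA = 33174.27 cm², ΣAX̄ = 2916299.41 cm³, ΣAȲ = 3657401.99 cm³.
X̄ = 2916299.41/33174.27 = 87.91 cm; Ȳ = 3657401.99/33174.27 = 110.25 cm.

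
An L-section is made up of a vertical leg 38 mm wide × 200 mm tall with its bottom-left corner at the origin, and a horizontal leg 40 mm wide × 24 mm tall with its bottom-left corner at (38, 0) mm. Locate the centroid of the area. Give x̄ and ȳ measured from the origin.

Part | A | x̄ᵢ | ȳᵢ | A·x̄ᵢ | A·ȳᵢ
vertical leg | 7600.00 | 19.00 | 100.00 | 144400.00 | 760000.00
horizontal leg | 960.00 | 58.00 | 12.00 | 55680.00 | 11520.00
Σ | 8560.00 |  |  | 200080.00 | 771520.00
x̄ = 200080.00 / 8560.00 = 23.37 mm
ȳ = 771520.00 / 8560.00 = 90.13 mm

x̄ = 23.37 mm, ȳ = 90.13 mm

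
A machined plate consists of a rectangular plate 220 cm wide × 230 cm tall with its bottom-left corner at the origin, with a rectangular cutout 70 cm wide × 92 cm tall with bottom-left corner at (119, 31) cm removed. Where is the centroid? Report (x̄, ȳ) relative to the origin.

plate: A = 220 × 230 = 50600.00, centroid at (110.00, 115.00).
hole: A = −(70 × 92) = -6440.00, centroid at (154.00, 77.00).
ΣA = 44160.00 cm²
ΣAx̄ = (50600.00)(110.00) + (-6440.00)(154.00) = 4574240.00 cm³
ΣAȳ = (50600.00)(115.00) + (-6440.00)(77.00) = 5323120.00 cm³
x̄ = 4574240.00 / 44160.00 = 103.58 cm
ȳ = 5323120.00 / 44160.00 = 120.54 cm

x̄ = 103.58 cm, ȳ = 120.54 cm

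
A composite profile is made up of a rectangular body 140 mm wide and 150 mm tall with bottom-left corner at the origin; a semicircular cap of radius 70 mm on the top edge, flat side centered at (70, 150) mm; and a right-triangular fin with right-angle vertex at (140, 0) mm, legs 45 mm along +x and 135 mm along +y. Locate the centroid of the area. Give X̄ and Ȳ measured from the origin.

rectangular body: A = 140 × 150 = 21000.00, centroid at (70.00, 75.00).
semicircular top: A = ½π·70² = 7696.90, centroid at (70.00, 179.71).
triangular fin: A = ½·45·135 = 3037.50, centroid at (155.00, 45.00).
ΣA = 31734.40 mm²
ΣAX̄ = (21000.00)(70.00) + (7696.90)(70.00) + (3037.50)(155.00) = 2479595.64 mm³
ΣAȲ = (21000.00)(75.00) + (7696.90)(179.71) + (3037.50)(45.00) = 3094889.47 mm³
X̄ = 2479595.64 / 31734.40 = 78.14 mm
Ȳ = 3094889.47 / 31734.40 = 97.52 mm

X̄ = 78.14 mm, Ȳ = 97.52 mm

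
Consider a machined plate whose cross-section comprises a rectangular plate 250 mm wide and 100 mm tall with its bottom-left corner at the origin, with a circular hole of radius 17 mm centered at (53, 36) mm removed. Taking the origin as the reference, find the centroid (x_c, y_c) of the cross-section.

x_c = 127.71 mm, y_c = 50.53 mm

plate: A = 250 × 100 = 25000.00, centroid at (125.00, 50.00).
hole: A = −π·17² = -907.92, centroid at (53.00, 36.00).
ΣA = 24092.08 mm², ΣAx_c = 3076880.23 mm³, ΣAy_c = 1217314.87 mm³.
x_c = 3076880.23/24092.08 = 127.71 mm; y_c = 1217314.87/24092.08 = 50.53 mm.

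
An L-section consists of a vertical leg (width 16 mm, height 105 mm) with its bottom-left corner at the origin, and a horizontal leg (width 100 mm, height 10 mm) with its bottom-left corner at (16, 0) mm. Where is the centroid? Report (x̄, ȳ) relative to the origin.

x̄ = 29.64 mm, ȳ = 34.78 mm

vertical leg: A = 16 × 105 = 1680.00, centroid at (8.00, 52.50).
horizontal leg: A = 100 × 10 = 1000.00, centroid at (66.00, 5.00).
ΣA = 2680.00 mm², ΣAx̄ = 79440.00 mm³, ΣAȳ = 93200.00 mm³.
x̄ = 79440.00/2680.00 = 29.64 mm; ȳ = 93200.00/2680.00 = 34.78 mm.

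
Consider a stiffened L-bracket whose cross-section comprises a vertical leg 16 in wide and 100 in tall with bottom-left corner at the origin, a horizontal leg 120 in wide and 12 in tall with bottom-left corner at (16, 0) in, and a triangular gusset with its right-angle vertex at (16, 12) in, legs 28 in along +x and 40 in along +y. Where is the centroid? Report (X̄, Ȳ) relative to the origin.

X̄ = 37.90 in, Ȳ = 28.56 in

vertical leg: A = 16 × 100 = 1600.00, centroid at (8.00, 50.00).
horizontal leg: A = 120 × 12 = 1440.00, centroid at (76.00, 6.00).
gusset: A = ½·28·40 = 560.00, centroid at (25.33, 25.33).
ΣA = 3600.00 in²
ΣAX̄ = (1600.00)(8.00) + (1440.00)(76.00) + (560.00)(25.33) = 136426.67 in³
ΣAȲ = (1600.00)(50.00) + (1440.00)(6.00) + (560.00)(25.33) = 102826.67 in³
X̄ = 136426.67 / 3600.00 = 37.90 in
Ȳ = 102826.67 / 3600.00 = 28.56 in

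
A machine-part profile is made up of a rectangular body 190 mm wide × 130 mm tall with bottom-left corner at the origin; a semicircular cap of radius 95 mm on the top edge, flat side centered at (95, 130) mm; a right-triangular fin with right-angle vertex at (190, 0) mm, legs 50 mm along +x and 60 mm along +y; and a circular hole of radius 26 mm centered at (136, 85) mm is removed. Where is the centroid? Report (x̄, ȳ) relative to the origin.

rectangular body: A = 190 × 130 = 24700.00, centroid at (95.00, 65.00).
semicircular top: A = ½π·95² = 14176.44, centroid at (95.00, 170.32).
triangular fin: A = ½·50·60 = 1500.00, centroid at (206.67, 20.00).
hole: A = −π·26² = -2123.72, centroid at (136.00, 85.00).
ΣA = 38252.72 mm², ΣAx̄ = 3714436.04 mm³, ΣAȳ = 3869504.21 mm³.
x̄ = 3714436.04/38252.72 = 97.10 mm; ȳ = 3869504.21/38252.72 = 101.16 mm.

x̄ = 97.10 mm, ȳ = 101.16 mm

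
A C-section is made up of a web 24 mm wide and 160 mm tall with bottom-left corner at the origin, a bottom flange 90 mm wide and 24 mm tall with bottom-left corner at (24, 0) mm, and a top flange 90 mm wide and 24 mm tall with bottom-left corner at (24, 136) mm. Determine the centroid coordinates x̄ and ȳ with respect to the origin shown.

x̄ = 42.18 mm, ȳ = 80.00 mm

web: A = 24 × 160 = 3840.00, centroid at (12.00, 80.00).
bottom flange: A = 90 × 24 = 2160.00, centroid at (69.00, 12.00).
top flange: A = 90 × 24 = 2160.00, centroid at (69.00, 148.00).
ΣA = 8160.00 mm²
ΣAx̄ = (3840.00)(12.00) + (2160.00)(69.00) + (2160.00)(69.00) = 344160.00 mm³
ΣAȳ = (3840.00)(80.00) + (2160.00)(12.00) + (2160.00)(148.00) = 652800.00 mm³
x̄ = 344160.00 / 8160.00 = 42.18 mm
ȳ = 652800.00 / 8160.00 = 80.00 mm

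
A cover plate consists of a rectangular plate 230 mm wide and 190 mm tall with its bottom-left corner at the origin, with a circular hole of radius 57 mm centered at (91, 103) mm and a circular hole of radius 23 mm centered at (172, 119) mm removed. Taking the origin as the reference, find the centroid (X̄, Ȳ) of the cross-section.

X̄ = 119.72 mm, Ȳ = 91.18 mm

Part | A | x̄ᵢ | ȳᵢ | A·x̄ᵢ | A·ȳᵢ
plate | 43700.00 | 115.00 | 95.00 | 5025500.00 | 4151500.00
hole 1 | -10207.03 | 91.00 | 103.00 | -928840.14 | -1051324.56
hole 2 | -1661.90 | 172.00 | 119.00 | -285847.23 | -197766.40
Σ | 31831.06 |  |  | 3810812.63 | 2902409.04
X̄ = 3810812.63 / 31831.06 = 119.72 mm
Ȳ = 2902409.04 / 31831.06 = 91.18 mm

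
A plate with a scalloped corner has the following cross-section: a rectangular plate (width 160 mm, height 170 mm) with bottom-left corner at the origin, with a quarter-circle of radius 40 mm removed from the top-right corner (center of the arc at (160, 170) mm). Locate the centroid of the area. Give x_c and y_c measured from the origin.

x_c = 76.95 mm, y_c = 81.71 mm

Part | A | x̄ᵢ | ȳᵢ | A·x̄ᵢ | A·ȳᵢ
plate | 27200.00 | 80.00 | 85.00 | 2176000.00 | 2312000.00
removed quarter-circle | -1256.64 | 143.02 | 153.02 | -179728.60 | -192294.97
Σ | 25943.36 |  |  | 1996271.40 | 2119705.03
x_c = 1996271.40 / 25943.36 = 76.95 mm
y_c = 2119705.03 / 25943.36 = 81.71 mm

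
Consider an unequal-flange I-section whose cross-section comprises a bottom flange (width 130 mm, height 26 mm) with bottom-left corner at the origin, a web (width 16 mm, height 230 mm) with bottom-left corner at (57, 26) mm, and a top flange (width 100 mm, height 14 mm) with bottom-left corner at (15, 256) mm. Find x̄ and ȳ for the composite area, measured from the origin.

bottom flange: A = 130 × 26 = 3380.00, centroid at (65.00, 13.00).
web: A = 16 × 230 = 3680.00, centroid at (65.00, 141.00).
top flange: A = 100 × 14 = 1400.00, centroid at (65.00, 263.00).
ΣA = 8460.00 mm², ΣAx̄ = 549900.00 mm³, ΣAȳ = 931020.00 mm³.
x̄ = 549900.00/8460.00 = 65.00 mm; ȳ = 931020.00/8460.00 = 110.05 mm.

x̄ = 65.00 mm, ȳ = 110.05 mm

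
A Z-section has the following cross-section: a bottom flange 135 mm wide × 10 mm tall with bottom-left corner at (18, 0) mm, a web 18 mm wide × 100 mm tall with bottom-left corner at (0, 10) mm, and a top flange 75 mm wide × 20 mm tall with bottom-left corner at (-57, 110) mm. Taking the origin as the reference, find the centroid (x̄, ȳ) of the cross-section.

x̄ = 22.02 mm, ȳ = 63.39 mm

Part | A | x̄ᵢ | ȳᵢ | A·x̄ᵢ | A·ȳᵢ
bottom flange | 1350.00 | 85.50 | 5.00 | 115425.00 | 6750.00
web | 1800.00 | 9.00 | 60.00 | 16200.00 | 108000.00
top flange | 1500.00 | -19.50 | 120.00 | -29250.00 | 180000.00
Σ | 4650.00 |  |  | 102375.00 | 294750.00
x̄ = 102375.00 / 4650.00 = 22.02 mm
ȳ = 294750.00 / 4650.00 = 63.39 mm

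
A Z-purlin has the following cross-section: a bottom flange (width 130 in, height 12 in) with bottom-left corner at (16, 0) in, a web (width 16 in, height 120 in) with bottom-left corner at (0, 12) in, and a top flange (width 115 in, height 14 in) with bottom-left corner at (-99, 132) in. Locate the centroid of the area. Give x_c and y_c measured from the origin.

x_c = 14.72 in, y_c = 72.96 in

bottom flange: A = 130 × 12 = 1560.00, centroid at (81.00, 6.00).
web: A = 16 × 120 = 1920.00, centroid at (8.00, 72.00).
top flange: A = 115 × 14 = 1610.00, centroid at (-41.50, 139.00).
ΣA = 5090.00 in²
ΣAx_c = (1560.00)(81.00) + (1920.00)(8.00) + (1610.00)(-41.50) = 74905.00 in³
ΣAy_c = (1560.00)(6.00) + (1920.00)(72.00) + (1610.00)(139.00) = 371390.00 in³
x_c = 74905.00 / 5090.00 = 14.72 in
y_c = 371390.00 / 5090.00 = 72.96 in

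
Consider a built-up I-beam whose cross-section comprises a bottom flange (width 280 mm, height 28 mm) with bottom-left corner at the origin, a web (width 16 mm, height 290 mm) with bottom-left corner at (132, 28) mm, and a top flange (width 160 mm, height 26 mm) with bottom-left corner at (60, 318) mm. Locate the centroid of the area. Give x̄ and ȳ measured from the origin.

bottom flange: A = 280 × 28 = 7840.00, centroid at (140.00, 14.00).
web: A = 16 × 290 = 4640.00, centroid at (140.00, 173.00).
top flange: A = 160 × 26 = 4160.00, centroid at (140.00, 331.00).
ΣA = 16640.00 mm², ΣAx̄ = 2329600.00 mm³, ΣAȳ = 2289440.00 mm³.
x̄ = 2329600.00/16640.00 = 140.00 mm; ȳ = 2289440.00/16640.00 = 137.59 mm.

x̄ = 140.00 mm, ȳ = 137.59 mm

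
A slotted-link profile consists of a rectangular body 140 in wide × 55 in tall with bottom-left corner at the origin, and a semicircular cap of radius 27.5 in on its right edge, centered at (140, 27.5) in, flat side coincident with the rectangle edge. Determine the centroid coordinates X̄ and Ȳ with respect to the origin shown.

X̄ = 80.92 in, Ȳ = 27.50 in

rectangular body: A = 140 × 55 = 7700.00, centroid at (70.00, 27.50).
semicircular end: A = ½π·27.5² = 1187.91, centroid at (151.67, 27.50).
ΣA = 8887.91 in², ΣAX̄ = 719172.64 in³, ΣAȲ = 244417.65 in³.
X̄ = 719172.64/8887.91 = 80.92 in; Ȳ = 244417.65/8887.91 = 27.50 in.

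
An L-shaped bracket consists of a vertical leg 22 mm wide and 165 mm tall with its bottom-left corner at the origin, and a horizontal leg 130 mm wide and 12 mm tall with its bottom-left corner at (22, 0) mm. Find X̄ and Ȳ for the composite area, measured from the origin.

Part | A | x̄ᵢ | ȳᵢ | A·x̄ᵢ | A·ȳᵢ
vertical leg | 3630.00 | 11.00 | 82.50 | 39930.00 | 299475.00
horizontal leg | 1560.00 | 87.00 | 6.00 | 135720.00 | 9360.00
Σ | 5190.00 |  |  | 175650.00 | 308835.00
X̄ = 175650.00 / 5190.00 = 33.84 mm
Ȳ = 308835.00 / 5190.00 = 59.51 mm

X̄ = 33.84 mm, Ȳ = 59.51 mm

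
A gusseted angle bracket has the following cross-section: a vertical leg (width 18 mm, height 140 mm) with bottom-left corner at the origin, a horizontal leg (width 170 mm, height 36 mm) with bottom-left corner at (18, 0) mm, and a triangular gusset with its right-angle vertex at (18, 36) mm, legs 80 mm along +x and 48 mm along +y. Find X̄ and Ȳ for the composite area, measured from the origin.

Part | A | x̄ᵢ | ȳᵢ | A·x̄ᵢ | A·ȳᵢ
vertical leg | 2520.00 | 9.00 | 70.00 | 22680.00 | 176400.00
horizontal leg | 6120.00 | 103.00 | 18.00 | 630360.00 | 110160.00
gusset | 1920.00 | 44.67 | 52.00 | 85760.00 | 99840.00
Σ | 10560.00 |  |  | 738800.00 | 386400.00
X̄ = 738800.00 / 10560.00 = 69.96 mm
Ȳ = 386400.00 / 10560.00 = 36.59 mm

X̄ = 69.96 mm, Ȳ = 36.59 mm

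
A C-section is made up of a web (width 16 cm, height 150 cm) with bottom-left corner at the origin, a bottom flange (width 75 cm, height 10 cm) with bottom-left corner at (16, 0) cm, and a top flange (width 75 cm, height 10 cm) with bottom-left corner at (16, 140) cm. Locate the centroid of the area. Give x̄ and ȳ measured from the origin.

web: A = 16 × 150 = 2400.00, centroid at (8.00, 75.00).
bottom flange: A = 75 × 10 = 750.00, centroid at (53.50, 5.00).
top flange: A = 75 × 10 = 750.00, centroid at (53.50, 145.00).
ΣA = 3900.00 cm²
ΣAx̄ = (2400.00)(8.00) + (750.00)(53.50) + (750.00)(53.50) = 99450.00 cm³
ΣAȳ = (2400.00)(75.00) + (750.00)(5.00) + (750.00)(145.00) = 292500.00 cm³
x̄ = 99450.00 / 3900.00 = 25.50 cm
ȳ = 292500.00 / 3900.00 = 75.00 cm

x̄ = 25.50 cm, ȳ = 75.00 cm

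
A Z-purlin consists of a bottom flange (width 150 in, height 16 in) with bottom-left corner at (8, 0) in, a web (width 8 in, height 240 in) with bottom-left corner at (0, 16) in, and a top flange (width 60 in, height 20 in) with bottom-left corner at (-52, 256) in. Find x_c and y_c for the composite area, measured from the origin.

x_c = 32.70 in, y_c = 108.61 in

bottom flange: A = 150 × 16 = 2400.00, centroid at (83.00, 8.00).
web: A = 8 × 240 = 1920.00, centroid at (4.00, 136.00).
top flange: A = 60 × 20 = 1200.00, centroid at (-22.00, 266.00).
ΣA = 5520.00 in², ΣAx_c = 180480.00 in³, ΣAy_c = 599520.00 in³.
x_c = 180480.00/5520.00 = 32.70 in; y_c = 599520.00/5520.00 = 108.61 in.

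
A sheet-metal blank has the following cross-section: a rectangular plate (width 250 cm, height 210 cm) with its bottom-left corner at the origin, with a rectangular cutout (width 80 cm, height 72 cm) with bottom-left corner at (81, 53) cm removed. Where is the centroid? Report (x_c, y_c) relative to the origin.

x_c = 125.49 cm, y_c = 106.97 cm

plate: A = 250 × 210 = 52500.00, centroid at (125.00, 105.00).
hole: A = −(80 × 72) = -5760.00, centroid at (121.00, 89.00).
ΣA = 46740.00 cm²
ΣAx_c = (52500.00)(125.00) + (-5760.00)(121.00) = 5865540.00 cm³
ΣAy_c = (52500.00)(105.00) + (-5760.00)(89.00) = 4999860.00 cm³
x_c = 5865540.00 / 46740.00 = 125.49 cm
y_c = 4999860.00 / 46740.00 = 106.97 cm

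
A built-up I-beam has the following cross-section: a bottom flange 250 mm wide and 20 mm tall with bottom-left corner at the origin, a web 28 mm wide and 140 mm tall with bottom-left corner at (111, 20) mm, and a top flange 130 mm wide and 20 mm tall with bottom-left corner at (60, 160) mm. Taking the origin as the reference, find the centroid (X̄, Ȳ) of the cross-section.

X̄ = 125.00 mm, Ȳ = 73.33 mm

bottom flange: A = 250 × 20 = 5000.00, centroid at (125.00, 10.00).
web: A = 28 × 140 = 3920.00, centroid at (125.00, 90.00).
top flange: A = 130 × 20 = 2600.00, centroid at (125.00, 170.00).
ΣA = 11520.00 mm²
ΣAX̄ = (5000.00)(125.00) + (3920.00)(125.00) + (2600.00)(125.00) = 1440000.00 mm³
ΣAȲ = (5000.00)(10.00) + (3920.00)(90.00) + (2600.00)(170.00) = 844800.00 mm³
X̄ = 1440000.00 / 11520.00 = 125.00 mm
Ȳ = 844800.00 / 11520.00 = 73.33 mm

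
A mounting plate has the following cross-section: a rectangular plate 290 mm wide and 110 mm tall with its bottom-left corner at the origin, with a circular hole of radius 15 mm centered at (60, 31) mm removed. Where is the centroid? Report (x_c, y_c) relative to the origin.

Part | A | x̄ᵢ | ȳᵢ | A·x̄ᵢ | A·ȳᵢ
plate | 31900.00 | 145.00 | 55.00 | 4625500.00 | 1754500.00
hole | -706.86 | 60.00 | 31.00 | -42411.50 | -21912.61
Σ | 31193.14 |  |  | 4583088.50 | 1732587.39
x_c = 4583088.50 / 31193.14 = 146.93 mm
y_c = 1732587.39 / 31193.14 = 55.54 mm

x_c = 146.93 mm, y_c = 55.54 mm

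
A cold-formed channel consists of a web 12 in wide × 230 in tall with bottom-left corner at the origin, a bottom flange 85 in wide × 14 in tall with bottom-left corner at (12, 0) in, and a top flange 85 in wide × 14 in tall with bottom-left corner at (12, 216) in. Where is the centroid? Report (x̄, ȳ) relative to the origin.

x̄ = 28.46 in, ȳ = 115.00 in

Part | A | x̄ᵢ | ȳᵢ | A·x̄ᵢ | A·ȳᵢ
web | 2760.00 | 6.00 | 115.00 | 16560.00 | 317400.00
bottom flange | 1190.00 | 54.50 | 7.00 | 64855.00 | 8330.00
top flange | 1190.00 | 54.50 | 223.00 | 64855.00 | 265370.00
Σ | 5140.00 |  |  | 146270.00 | 591100.00
x̄ = 146270.00 / 5140.00 = 28.46 in
ȳ = 591100.00 / 5140.00 = 115.00 in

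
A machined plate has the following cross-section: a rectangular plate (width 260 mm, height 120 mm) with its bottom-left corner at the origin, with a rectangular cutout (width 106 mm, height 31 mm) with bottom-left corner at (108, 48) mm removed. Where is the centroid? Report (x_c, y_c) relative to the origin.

x_c = 126.35 mm, y_c = 59.59 mm

plate: A = 260 × 120 = 31200.00, centroid at (130.00, 60.00).
hole: A = −(106 × 31) = -3286.00, centroid at (161.00, 63.50).
ΣA = 27914.00 mm², ΣAx_c = 3526954.00 mm³, ΣAy_c = 1663339.00 mm³.
x_c = 3526954.00/27914.00 = 126.35 mm; y_c = 1663339.00/27914.00 = 59.59 mm.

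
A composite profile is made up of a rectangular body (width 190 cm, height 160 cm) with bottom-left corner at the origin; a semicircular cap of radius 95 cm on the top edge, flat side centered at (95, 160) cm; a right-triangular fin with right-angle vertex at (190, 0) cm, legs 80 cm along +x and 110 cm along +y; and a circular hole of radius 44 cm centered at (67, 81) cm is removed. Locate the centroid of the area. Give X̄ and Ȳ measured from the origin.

X̄ = 111.45 cm, Ȳ = 115.18 cm

rectangular body: A = 190 × 160 = 30400.00, centroid at (95.00, 80.00).
semicircular top: A = ½π·95² = 14176.44, centroid at (95.00, 200.32).
triangular fin: A = ½·80·110 = 4400.00, centroid at (216.67, 36.67).
hole: A = −π·44² = -6082.12, centroid at (67.00, 81.00).
ΣA = 42894.31 cm²
ΣAX̄ = (30400.00)(95.00) + (14176.44)(95.00) + (4400.00)(216.67) + (-6082.12)(67.00) = 4780592.57 cm³
ΣAȲ = (30400.00)(80.00) + (14176.44)(200.32) + (4400.00)(36.67) + (-6082.12)(81.00) = 4940494.57 cm³
X̄ = 4780592.57 / 42894.31 = 111.45 cm
Ȳ = 4940494.57 / 42894.31 = 115.18 cm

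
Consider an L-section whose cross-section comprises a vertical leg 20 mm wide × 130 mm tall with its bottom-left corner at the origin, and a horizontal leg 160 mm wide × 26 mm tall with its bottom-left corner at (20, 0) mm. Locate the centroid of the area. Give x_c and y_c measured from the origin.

x_c = 65.38 mm, y_c = 33.00 mm

vertical leg: A = 20 × 130 = 2600.00, centroid at (10.00, 65.00).
horizontal leg: A = 160 × 26 = 4160.00, centroid at (100.00, 13.00).
ΣA = 6760.00 mm²
ΣAx_c = (2600.00)(10.00) + (4160.00)(100.00) = 442000.00 mm³
ΣAy_c = (2600.00)(65.00) + (4160.00)(13.00) = 223080.00 mm³
x_c = 442000.00 / 6760.00 = 65.38 mm
y_c = 223080.00 / 6760.00 = 33.00 mm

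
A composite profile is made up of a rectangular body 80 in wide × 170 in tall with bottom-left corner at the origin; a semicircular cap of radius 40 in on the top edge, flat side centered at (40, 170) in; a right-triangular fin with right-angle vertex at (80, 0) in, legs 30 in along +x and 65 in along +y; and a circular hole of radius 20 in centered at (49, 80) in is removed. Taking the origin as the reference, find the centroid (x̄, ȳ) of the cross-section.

rectangular body: A = 80 × 170 = 13600.00, centroid at (40.00, 85.00).
semicircular top: A = ½π·40² = 2513.27, centroid at (40.00, 186.98).
triangular fin: A = ½·30·65 = 975.00, centroid at (90.00, 21.67).
hole: A = −π·20² = -1256.64, centroid at (49.00, 80.00).
ΣA = 15831.64 in², ΣAx̄ = 670705.75 in³, ΣAȳ = 1546517.30 in³.
x̄ = 670705.75/15831.64 = 42.36 in; ȳ = 1546517.30/15831.64 = 97.69 in.

x̄ = 42.36 in, ȳ = 97.69 in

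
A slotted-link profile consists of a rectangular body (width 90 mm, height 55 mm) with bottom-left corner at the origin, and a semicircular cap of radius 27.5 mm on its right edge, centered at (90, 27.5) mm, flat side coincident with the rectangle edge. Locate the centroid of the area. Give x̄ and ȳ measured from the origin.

x̄ = 55.97 mm, ȳ = 27.50 mm

rectangular body: A = 90 × 55 = 4950.00, centroid at (45.00, 27.50).
semicircular end: A = ½π·27.5² = 1187.91, centroid at (101.67, 27.50).
ΣA = 6137.91 mm²
ΣAx̄ = (4950.00)(45.00) + (1187.91)(101.67) = 343526.91 mm³
ΣAȳ = (4950.00)(27.50) + (1187.91)(27.50) = 168792.65 mm³
x̄ = 343526.91 / 6137.91 = 55.97 mm
ȳ = 168792.65 / 6137.91 = 27.50 mm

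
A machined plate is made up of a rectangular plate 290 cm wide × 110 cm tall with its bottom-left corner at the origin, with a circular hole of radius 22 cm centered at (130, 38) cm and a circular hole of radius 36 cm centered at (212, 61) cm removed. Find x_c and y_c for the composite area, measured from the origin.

x_c = 135.50 cm, y_c = 55.05 cm

Part | A | x̄ᵢ | ȳᵢ | A·x̄ᵢ | A·ȳᵢ
plate | 31900.00 | 145.00 | 55.00 | 4625500.00 | 1754500.00
hole 1 | -1520.53 | 130.00 | 38.00 | -197669.01 | -57780.17
hole 2 | -4071.50 | 212.00 | 61.00 | -863158.86 | -248361.75
Σ | 26307.97 |  |  | 3564672.13 | 1448358.08
x_c = 3564672.13 / 26307.97 = 135.50 cm
y_c = 1448358.08 / 26307.97 = 55.05 cm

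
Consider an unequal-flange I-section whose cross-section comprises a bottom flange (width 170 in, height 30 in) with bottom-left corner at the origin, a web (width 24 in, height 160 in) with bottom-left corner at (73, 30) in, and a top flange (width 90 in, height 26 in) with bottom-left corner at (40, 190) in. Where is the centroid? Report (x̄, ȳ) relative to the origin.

x̄ = 85.00 in, ȳ = 86.34 in

Part | A | x̄ᵢ | ȳᵢ | A·x̄ᵢ | A·ȳᵢ
bottom flange | 5100.00 | 85.00 | 15.00 | 433500.00 | 76500.00
web | 3840.00 | 85.00 | 110.00 | 326400.00 | 422400.00
top flange | 2340.00 | 85.00 | 203.00 | 198900.00 | 475020.00
Σ | 11280.00 |  |  | 958800.00 | 973920.00
x̄ = 958800.00 / 11280.00 = 85.00 in
ȳ = 973920.00 / 11280.00 = 86.34 in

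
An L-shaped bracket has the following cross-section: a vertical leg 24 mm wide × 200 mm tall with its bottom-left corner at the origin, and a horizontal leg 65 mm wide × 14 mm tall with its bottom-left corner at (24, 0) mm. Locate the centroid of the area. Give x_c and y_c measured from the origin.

vertical leg: A = 24 × 200 = 4800.00, centroid at (12.00, 100.00).
horizontal leg: A = 65 × 14 = 910.00, centroid at (56.50, 7.00).
ΣA = 5710.00 mm², ΣAx_c = 109015.00 mm³, ΣAy_c = 486370.00 mm³.
x_c = 109015.00/5710.00 = 19.09 mm; y_c = 486370.00/5710.00 = 85.18 mm.

x_c = 19.09 mm, y_c = 85.18 mm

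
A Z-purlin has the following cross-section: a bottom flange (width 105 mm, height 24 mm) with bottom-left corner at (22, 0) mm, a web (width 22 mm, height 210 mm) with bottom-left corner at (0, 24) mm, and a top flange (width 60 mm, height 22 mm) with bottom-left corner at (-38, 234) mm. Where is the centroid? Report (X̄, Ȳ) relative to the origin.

X̄ = 26.95 mm, Ȳ = 112.25 mm

Part | A | x̄ᵢ | ȳᵢ | A·x̄ᵢ | A·ȳᵢ
bottom flange | 2520.00 | 74.50 | 12.00 | 187740.00 | 30240.00
web | 4620.00 | 11.00 | 129.00 | 50820.00 | 595980.00
top flange | 1320.00 | -8.00 | 245.00 | -10560.00 | 323400.00
Σ | 8460.00 |  |  | 228000.00 | 949620.00
X̄ = 228000.00 / 8460.00 = 26.95 mm
Ȳ = 949620.00 / 8460.00 = 112.25 mm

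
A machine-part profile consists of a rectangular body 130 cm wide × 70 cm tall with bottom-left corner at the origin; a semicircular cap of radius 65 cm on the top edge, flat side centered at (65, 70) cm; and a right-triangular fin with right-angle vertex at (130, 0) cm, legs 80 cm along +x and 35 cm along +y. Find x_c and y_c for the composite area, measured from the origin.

x_c = 72.49 cm, y_c = 57.33 cm

rectangular body: A = 130 × 70 = 9100.00, centroid at (65.00, 35.00).
semicircular top: A = ½π·65² = 6636.61, centroid at (65.00, 97.59).
triangular fin: A = ½·80·35 = 1400.00, centroid at (156.67, 11.67).
ΣA = 17136.61 cm², ΣAx_c = 1242213.27 cm³, ΣAy_c = 982479.68 cm³.
x_c = 1242213.27/17136.61 = 72.49 cm; y_c = 982479.68/17136.61 = 57.33 cm.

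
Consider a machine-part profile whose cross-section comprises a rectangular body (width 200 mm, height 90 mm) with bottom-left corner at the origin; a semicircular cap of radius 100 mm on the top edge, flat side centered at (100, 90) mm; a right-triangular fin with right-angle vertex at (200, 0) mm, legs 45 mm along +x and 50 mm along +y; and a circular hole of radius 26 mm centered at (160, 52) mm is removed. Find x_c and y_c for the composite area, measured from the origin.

rectangular body: A = 200 × 90 = 18000.00, centroid at (100.00, 45.00).
semicircular top: A = ½π·100² = 15707.96, centroid at (100.00, 132.44).
triangular fin: A = ½·45·50 = 1125.00, centroid at (215.00, 16.67).
hole: A = −π·26² = -2123.72, centroid at (160.00, 52.00).
ΣA = 32709.25 mm², ΣAx_c = 3272876.67 mm³, ΣAy_c = 2798700.10 mm³.
x_c = 3272876.67/32709.25 = 100.06 mm; y_c = 2798700.10/32709.25 = 85.56 mm.

x_c = 100.06 mm, y_c = 85.56 mm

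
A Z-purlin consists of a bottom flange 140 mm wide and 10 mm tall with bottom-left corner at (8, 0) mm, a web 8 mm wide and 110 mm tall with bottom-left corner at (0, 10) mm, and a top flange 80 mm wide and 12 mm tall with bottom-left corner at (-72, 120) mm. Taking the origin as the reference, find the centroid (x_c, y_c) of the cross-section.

x_c = 25.31 mm, y_c = 57.15 mm

bottom flange: A = 140 × 10 = 1400.00, centroid at (78.00, 5.00).
web: A = 8 × 110 = 880.00, centroid at (4.00, 65.00).
top flange: A = 80 × 12 = 960.00, centroid at (-32.00, 126.00).
ΣA = 3240.00 mm², ΣAx_c = 82000.00 mm³, ΣAy_c = 185160.00 mm³.
x_c = 82000.00/3240.00 = 25.31 mm; y_c = 185160.00/3240.00 = 57.15 mm.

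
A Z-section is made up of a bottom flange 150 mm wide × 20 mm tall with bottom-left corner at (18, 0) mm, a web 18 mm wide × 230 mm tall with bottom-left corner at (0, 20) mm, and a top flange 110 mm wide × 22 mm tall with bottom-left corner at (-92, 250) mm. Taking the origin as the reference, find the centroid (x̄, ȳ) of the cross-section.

x̄ = 23.72 mm, ȳ = 127.67 mm

bottom flange: A = 150 × 20 = 3000.00, centroid at (93.00, 10.00).
web: A = 18 × 230 = 4140.00, centroid at (9.00, 135.00).
top flange: A = 110 × 22 = 2420.00, centroid at (-37.00, 261.00).
ΣA = 9560.00 mm², ΣAx̄ = 226720.00 mm³, ΣAȳ = 1220520.00 mm³.
x̄ = 226720.00/9560.00 = 23.72 mm; ȳ = 1220520.00/9560.00 = 127.67 mm.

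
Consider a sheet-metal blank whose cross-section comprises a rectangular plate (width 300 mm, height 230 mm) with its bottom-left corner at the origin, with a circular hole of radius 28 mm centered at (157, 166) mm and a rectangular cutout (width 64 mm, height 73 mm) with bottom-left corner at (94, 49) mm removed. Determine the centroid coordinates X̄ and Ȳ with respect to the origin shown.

plate: A = 300 × 230 = 69000.00, centroid at (150.00, 115.00).
hole 1: A = −π·28² = -2463.01, centroid at (157.00, 166.00).
hole 2: A = −(64 × 73) = -4672.00, centroid at (126.00, 85.50).
ΣA = 61864.99 mm², ΣAX̄ = 9374635.64 mm³, ΣAȲ = 7126684.57 mm³.
X̄ = 9374635.64/61864.99 = 151.53 mm; Ȳ = 7126684.57/61864.99 = 115.20 mm.

X̄ = 151.53 mm, Ȳ = 115.20 mm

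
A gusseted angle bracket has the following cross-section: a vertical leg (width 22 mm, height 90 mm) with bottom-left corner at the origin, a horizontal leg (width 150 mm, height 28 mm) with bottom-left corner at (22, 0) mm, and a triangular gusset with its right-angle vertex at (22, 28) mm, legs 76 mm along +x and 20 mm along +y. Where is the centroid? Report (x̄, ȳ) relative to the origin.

x̄ = 67.02 mm, ȳ = 25.11 mm

vertical leg: A = 22 × 90 = 1980.00, centroid at (11.00, 45.00).
horizontal leg: A = 150 × 28 = 4200.00, centroid at (97.00, 14.00).
gusset: A = ½·76·20 = 760.00, centroid at (47.33, 34.67).
ΣA = 6940.00 mm², ΣAx̄ = 465153.33 mm³, ΣAȳ = 174246.67 mm³.
x̄ = 465153.33/6940.00 = 67.02 mm; ȳ = 174246.67/6940.00 = 25.11 mm.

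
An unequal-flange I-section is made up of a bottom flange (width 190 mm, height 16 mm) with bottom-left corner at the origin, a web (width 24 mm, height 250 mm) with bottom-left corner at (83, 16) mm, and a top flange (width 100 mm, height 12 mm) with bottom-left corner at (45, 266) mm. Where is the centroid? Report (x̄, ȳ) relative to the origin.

x̄ = 95.00 mm, ȳ = 116.87 mm

Part | A | x̄ᵢ | ȳᵢ | A·x̄ᵢ | A·ȳᵢ
bottom flange | 3040.00 | 95.00 | 8.00 | 288800.00 | 24320.00
web | 6000.00 | 95.00 | 141.00 | 570000.00 | 846000.00
top flange | 1200.00 | 95.00 | 272.00 | 114000.00 | 326400.00
Σ | 10240.00 |  |  | 972800.00 | 1196720.00
x̄ = 972800.00 / 10240.00 = 95.00 mm
ȳ = 1196720.00 / 10240.00 = 116.87 mm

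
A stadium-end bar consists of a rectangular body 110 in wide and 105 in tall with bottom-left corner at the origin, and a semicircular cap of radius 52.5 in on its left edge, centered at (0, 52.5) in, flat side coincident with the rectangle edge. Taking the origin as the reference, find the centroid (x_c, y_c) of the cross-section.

x_c = 33.93 in, y_c = 52.50 in

Part | A | x̄ᵢ | ȳᵢ | A·x̄ᵢ | A·ȳᵢ
rectangular body | 11550.00 | 55.00 | 52.50 | 635250.00 | 606375.00
semicircular end | 4329.51 | -22.28 | 52.50 | -96468.75 | 227299.14
Σ | 15879.51 |  |  | 538781.25 | 833674.14
x_c = 538781.25 / 15879.51 = 33.93 in
y_c = 833674.14 / 15879.51 = 52.50 in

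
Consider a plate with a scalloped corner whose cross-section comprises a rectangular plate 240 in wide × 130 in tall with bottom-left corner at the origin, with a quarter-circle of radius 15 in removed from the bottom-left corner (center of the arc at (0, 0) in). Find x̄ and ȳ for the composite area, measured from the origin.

x̄ = 120.65 in, ȳ = 65.33 in

Part | A | x̄ᵢ | ȳᵢ | A·x̄ᵢ | A·ȳᵢ
plate | 31200.00 | 120.00 | 65.00 | 3744000.00 | 2028000.00
removed quarter-circle | -176.71 | 6.37 | 6.37 | -1125.00 | -1125.00
Σ | 31023.29 |  |  | 3742875.00 | 2026875.00
x̄ = 3742875.00 / 31023.29 = 120.65 in
ȳ = 2026875.00 / 31023.29 = 65.33 in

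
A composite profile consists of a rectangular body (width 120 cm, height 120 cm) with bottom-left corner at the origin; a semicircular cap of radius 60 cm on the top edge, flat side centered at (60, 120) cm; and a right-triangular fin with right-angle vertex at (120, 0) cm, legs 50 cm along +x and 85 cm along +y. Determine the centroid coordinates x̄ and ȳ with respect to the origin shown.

x̄ = 67.35 cm, ȳ = 78.76 cm

rectangular body: A = 120 × 120 = 14400.00, centroid at (60.00, 60.00).
semicircular top: A = ½π·60² = 5654.87, centroid at (60.00, 145.46).
triangular fin: A = ½·50·85 = 2125.00, centroid at (136.67, 28.33).
ΣA = 22179.87 cm²
ΣAx̄ = (14400.00)(60.00) + (5654.87)(60.00) + (2125.00)(136.67) = 1493708.67 cm³
ΣAȳ = (14400.00)(60.00) + (5654.87)(145.46) + (2125.00)(28.33) = 1746792.35 cm³
x̄ = 1493708.67 / 22179.87 = 67.35 cm
ȳ = 1746792.35 / 22179.87 = 78.76 cm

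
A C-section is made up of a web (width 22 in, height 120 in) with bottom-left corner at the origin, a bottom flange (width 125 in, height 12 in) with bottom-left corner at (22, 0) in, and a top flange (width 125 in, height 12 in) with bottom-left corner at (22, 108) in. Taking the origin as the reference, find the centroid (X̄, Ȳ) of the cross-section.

X̄ = 50.10 in, Ȳ = 60.00 in

web: A = 22 × 120 = 2640.00, centroid at (11.00, 60.00).
bottom flange: A = 125 × 12 = 1500.00, centroid at (84.50, 6.00).
top flange: A = 125 × 12 = 1500.00, centroid at (84.50, 114.00).
ΣA = 5640.00 in²
ΣAX̄ = (2640.00)(11.00) + (1500.00)(84.50) + (1500.00)(84.50) = 282540.00 in³
ΣAȲ = (2640.00)(60.00) + (1500.00)(6.00) + (1500.00)(114.00) = 338400.00 in³
X̄ = 282540.00 / 5640.00 = 50.10 in
Ȳ = 338400.00 / 5640.00 = 60.00 in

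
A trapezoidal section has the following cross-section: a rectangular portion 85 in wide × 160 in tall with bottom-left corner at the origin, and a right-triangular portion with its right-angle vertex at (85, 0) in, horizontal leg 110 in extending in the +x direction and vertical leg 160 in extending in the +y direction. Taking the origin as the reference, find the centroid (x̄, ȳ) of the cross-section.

x̄ = 73.60 in, ȳ = 69.52 in

rectangular portion: A = 85 × 160 = 13600.00, centroid at (42.50, 80.00).
triangular portion: A = ½·110·160 = 8800.00, centroid at (121.67, 53.33).
ΣA = 22400.00 in²
ΣAx̄ = (13600.00)(42.50) + (8800.00)(121.67) = 1648666.67 in³
ΣAȳ = (13600.00)(80.00) + (8800.00)(53.33) = 1557333.33 in³
x̄ = 1648666.67 / 22400.00 = 73.60 in
ȳ = 1557333.33 / 22400.00 = 69.52 in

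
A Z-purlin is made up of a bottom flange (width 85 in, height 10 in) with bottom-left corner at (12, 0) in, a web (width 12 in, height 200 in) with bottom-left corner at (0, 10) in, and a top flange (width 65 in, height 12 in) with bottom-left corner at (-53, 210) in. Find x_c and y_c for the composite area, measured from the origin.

bottom flange: A = 85 × 10 = 850.00, centroid at (54.50, 5.00).
web: A = 12 × 200 = 2400.00, centroid at (6.00, 110.00).
top flange: A = 65 × 12 = 780.00, centroid at (-20.50, 216.00).
ΣA = 4030.00 in², ΣAx_c = 44735.00 in³, ΣAy_c = 436730.00 in³.
x_c = 44735.00/4030.00 = 11.10 in; y_c = 436730.00/4030.00 = 108.37 in.

x_c = 11.10 in, y_c = 108.37 in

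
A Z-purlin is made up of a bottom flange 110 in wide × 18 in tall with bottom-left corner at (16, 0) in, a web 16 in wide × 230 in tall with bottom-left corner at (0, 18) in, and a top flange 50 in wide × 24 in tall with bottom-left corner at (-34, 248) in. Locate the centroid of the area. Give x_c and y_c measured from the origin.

bottom flange: A = 110 × 18 = 1980.00, centroid at (71.00, 9.00).
web: A = 16 × 230 = 3680.00, centroid at (8.00, 133.00).
top flange: A = 50 × 24 = 1200.00, centroid at (-9.00, 260.00).
ΣA = 6860.00 in², ΣAx_c = 159220.00 in³, ΣAy_c = 819260.00 in³.
x_c = 159220.00/6860.00 = 23.21 in; y_c = 819260.00/6860.00 = 119.43 in.

x_c = 23.21 in, y_c = 119.43 in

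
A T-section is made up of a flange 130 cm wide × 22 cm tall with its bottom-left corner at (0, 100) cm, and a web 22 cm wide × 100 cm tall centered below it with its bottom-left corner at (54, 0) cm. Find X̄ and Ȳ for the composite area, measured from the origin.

X̄ = 65.00 cm, Ȳ = 84.48 cm

Part | A | x̄ᵢ | ȳᵢ | A·x̄ᵢ | A·ȳᵢ
web | 2200.00 | 65.00 | 50.00 | 143000.00 | 110000.00
flange | 2860.00 | 65.00 | 111.00 | 185900.00 | 317460.00
Σ | 5060.00 |  |  | 328900.00 | 427460.00
X̄ = 328900.00 / 5060.00 = 65.00 cm
Ȳ = 427460.00 / 5060.00 = 84.48 cm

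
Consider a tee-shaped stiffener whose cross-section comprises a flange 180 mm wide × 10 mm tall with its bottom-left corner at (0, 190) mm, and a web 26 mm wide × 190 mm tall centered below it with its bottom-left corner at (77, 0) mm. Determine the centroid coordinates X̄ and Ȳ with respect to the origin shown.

X̄ = 90.00 mm, Ȳ = 121.71 mm

web: A = 26 × 190 = 4940.00, centroid at (90.00, 95.00).
flange: A = 180 × 10 = 1800.00, centroid at (90.00, 195.00).
ΣA = 6740.00 mm², ΣAX̄ = 606600.00 mm³, ΣAȲ = 820300.00 mm³.
X̄ = 606600.00/6740.00 = 90.00 mm; Ȳ = 820300.00/6740.00 = 121.71 mm.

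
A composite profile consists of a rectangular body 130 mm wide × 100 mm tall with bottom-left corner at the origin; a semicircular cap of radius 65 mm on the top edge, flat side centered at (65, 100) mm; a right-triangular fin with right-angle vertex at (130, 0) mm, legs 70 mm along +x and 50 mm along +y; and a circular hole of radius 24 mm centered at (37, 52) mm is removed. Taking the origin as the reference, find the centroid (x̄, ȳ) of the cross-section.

x̄ = 75.48 mm, ȳ = 73.14 mm

rectangular body: A = 130 × 100 = 13000.00, centroid at (65.00, 50.00).
semicircular top: A = ½π·65² = 6636.61, centroid at (65.00, 127.59).
triangular fin: A = ½·70·50 = 1750.00, centroid at (153.33, 16.67).
hole: A = −π·24² = -1809.56, centroid at (37.00, 52.00).
ΣA = 19577.06 mm²
ΣAx̄ = (13000.00)(65.00) + (6636.61)(65.00) + (1750.00)(153.33) + (-1809.56)(37.00) = 1477759.65 mm³
ΣAȳ = (13000.00)(50.00) + (6636.61)(127.59) + (1750.00)(16.67) + (-1809.56)(52.00) = 1431814.46 mm³
x̄ = 1477759.65 / 19577.06 = 75.48 mm
ȳ = 1431814.46 / 19577.06 = 73.14 mm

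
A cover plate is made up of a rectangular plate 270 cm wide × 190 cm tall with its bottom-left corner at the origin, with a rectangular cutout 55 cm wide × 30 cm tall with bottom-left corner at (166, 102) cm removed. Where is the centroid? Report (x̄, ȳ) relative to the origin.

Part | A | x̄ᵢ | ȳᵢ | A·x̄ᵢ | A·ȳᵢ
plate | 51300.00 | 135.00 | 95.00 | 6925500.00 | 4873500.00
hole | -1650.00 | 193.50 | 117.00 | -319275.00 | -193050.00
Σ | 49650.00 |  |  | 6606225.00 | 4680450.00
x̄ = 6606225.00 / 49650.00 = 133.06 cm
ȳ = 4680450.00 / 49650.00 = 94.27 cm

x̄ = 133.06 cm, ȳ = 94.27 cm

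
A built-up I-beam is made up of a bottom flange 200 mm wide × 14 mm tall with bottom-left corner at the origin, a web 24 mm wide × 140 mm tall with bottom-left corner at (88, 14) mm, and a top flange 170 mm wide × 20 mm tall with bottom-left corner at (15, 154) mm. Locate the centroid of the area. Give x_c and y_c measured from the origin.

Part | A | x̄ᵢ | ȳᵢ | A·x̄ᵢ | A·ȳᵢ
bottom flange | 2800.00 | 100.00 | 7.00 | 280000.00 | 19600.00
web | 3360.00 | 100.00 | 84.00 | 336000.00 | 282240.00
top flange | 3400.00 | 100.00 | 164.00 | 340000.00 | 557600.00
Σ | 9560.00 |  |  | 956000.00 | 859440.00
x_c = 956000.00 / 9560.00 = 100.00 mm
y_c = 859440.00 / 9560.00 = 89.90 mm

x_c = 100.00 mm, y_c = 89.90 mm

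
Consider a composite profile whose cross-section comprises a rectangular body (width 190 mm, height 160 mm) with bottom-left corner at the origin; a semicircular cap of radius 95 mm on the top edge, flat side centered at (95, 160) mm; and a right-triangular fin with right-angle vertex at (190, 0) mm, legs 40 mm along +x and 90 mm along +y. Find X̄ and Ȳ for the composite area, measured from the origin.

X̄ = 99.20 mm, Ȳ = 114.84 mm

Part | A | x̄ᵢ | ȳᵢ | A·x̄ᵢ | A·ȳᵢ
rectangular body | 30400.00 | 95.00 | 80.00 | 2888000.00 | 2432000.00
semicircular top | 14176.44 | 95.00 | 200.32 | 1346761.50 | 2839813.23
triangular fin | 1800.00 | 203.33 | 30.00 | 366000.00 | 54000.00
Σ | 46376.44 |  |  | 4600761.50 | 5325813.23
X̄ = 4600761.50 / 46376.44 = 99.20 mm
Ȳ = 5325813.23 / 46376.44 = 114.84 mm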